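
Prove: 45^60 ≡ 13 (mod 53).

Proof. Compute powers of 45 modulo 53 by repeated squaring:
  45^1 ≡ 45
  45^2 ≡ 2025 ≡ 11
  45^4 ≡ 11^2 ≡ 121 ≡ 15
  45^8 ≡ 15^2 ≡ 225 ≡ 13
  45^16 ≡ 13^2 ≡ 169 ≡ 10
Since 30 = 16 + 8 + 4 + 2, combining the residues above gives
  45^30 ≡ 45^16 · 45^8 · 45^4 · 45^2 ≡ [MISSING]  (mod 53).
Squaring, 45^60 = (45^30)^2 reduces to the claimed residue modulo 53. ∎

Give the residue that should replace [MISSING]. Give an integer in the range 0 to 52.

38

45^16 · 45^8 · 45^4 · 45^2 ≡ 10 · 13 · 15 · 11 = 21450.
21450 mod 53 = 38, so 45^30 ≡ 38 (mod 53).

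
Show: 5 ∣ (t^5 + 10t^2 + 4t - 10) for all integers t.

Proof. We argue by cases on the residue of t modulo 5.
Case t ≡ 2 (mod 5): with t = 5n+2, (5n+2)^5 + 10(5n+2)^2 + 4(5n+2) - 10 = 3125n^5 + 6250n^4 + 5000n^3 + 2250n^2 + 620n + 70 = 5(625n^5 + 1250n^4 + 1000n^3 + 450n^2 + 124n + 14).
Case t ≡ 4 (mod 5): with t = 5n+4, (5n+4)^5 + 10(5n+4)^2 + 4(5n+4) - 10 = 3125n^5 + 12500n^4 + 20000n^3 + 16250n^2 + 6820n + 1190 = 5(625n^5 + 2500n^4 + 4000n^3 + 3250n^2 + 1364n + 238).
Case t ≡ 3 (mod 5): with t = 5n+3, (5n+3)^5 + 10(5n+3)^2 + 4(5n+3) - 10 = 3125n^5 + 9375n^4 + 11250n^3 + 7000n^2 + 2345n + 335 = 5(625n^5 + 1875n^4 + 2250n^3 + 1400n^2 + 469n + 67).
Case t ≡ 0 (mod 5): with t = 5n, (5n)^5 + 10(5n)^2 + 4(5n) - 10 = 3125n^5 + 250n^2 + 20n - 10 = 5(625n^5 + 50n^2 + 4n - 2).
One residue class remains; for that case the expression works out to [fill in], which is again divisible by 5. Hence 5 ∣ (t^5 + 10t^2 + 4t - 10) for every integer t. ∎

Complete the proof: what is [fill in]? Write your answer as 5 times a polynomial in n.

5(625n^5 + 625n^4 + 250n^3 + 100n^2 + 29n + 1)

The residues treated are {2, 4, 3, 0}, so the missing case is t ≡ 1 (mod 5); write t = 5n+1.
Then (5n+1)^5 + 10(5n+1)^2 + 4(5n+1) - 10 = 3125n^5 + 3125n^4 + 1250n^3 + 500n^2 + 145n + 5 = 5(625n^5 + 625n^4 + 250n^3 + 100n^2 + 29n + 1).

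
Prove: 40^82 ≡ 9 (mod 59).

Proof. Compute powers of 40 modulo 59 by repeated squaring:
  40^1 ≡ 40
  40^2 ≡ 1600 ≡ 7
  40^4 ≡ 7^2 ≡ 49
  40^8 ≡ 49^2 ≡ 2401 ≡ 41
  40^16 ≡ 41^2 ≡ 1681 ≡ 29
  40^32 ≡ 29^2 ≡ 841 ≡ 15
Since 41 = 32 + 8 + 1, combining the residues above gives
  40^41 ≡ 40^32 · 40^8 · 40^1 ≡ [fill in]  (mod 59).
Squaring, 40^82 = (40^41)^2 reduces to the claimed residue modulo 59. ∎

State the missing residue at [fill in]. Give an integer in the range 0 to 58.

Multiply the listed residues: 15 · 41 · 40 = 615 → 24600.
Reducing modulo 59: 24600 = 416·59 + 56, so 40^41 ≡ 56.

56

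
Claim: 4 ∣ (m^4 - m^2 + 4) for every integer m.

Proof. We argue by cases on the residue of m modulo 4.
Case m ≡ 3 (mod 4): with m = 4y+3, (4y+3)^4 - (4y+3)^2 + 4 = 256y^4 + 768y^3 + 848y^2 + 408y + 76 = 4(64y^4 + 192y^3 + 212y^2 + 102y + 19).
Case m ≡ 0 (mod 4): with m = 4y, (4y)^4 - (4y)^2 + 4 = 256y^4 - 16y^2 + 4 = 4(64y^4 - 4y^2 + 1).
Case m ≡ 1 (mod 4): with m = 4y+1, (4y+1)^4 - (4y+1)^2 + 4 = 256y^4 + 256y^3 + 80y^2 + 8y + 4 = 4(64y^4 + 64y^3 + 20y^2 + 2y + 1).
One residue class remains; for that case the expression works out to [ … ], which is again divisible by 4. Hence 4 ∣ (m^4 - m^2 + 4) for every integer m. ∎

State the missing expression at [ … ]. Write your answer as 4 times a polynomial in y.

4(64y^4 + 128y^3 + 92y^2 + 28y + 4)

Only m ≡ 2 (mod 4) is unaccounted for. Put m = 4y+2:
(4y+2)^4 - (4y+2)^2 + 4 expands to 256y^4 + 512y^3 + 368y^2 + 112y + 16,
and factoring out 4 leaves 4(64y^4 + 128y^3 + 92y^2 + 28y + 4).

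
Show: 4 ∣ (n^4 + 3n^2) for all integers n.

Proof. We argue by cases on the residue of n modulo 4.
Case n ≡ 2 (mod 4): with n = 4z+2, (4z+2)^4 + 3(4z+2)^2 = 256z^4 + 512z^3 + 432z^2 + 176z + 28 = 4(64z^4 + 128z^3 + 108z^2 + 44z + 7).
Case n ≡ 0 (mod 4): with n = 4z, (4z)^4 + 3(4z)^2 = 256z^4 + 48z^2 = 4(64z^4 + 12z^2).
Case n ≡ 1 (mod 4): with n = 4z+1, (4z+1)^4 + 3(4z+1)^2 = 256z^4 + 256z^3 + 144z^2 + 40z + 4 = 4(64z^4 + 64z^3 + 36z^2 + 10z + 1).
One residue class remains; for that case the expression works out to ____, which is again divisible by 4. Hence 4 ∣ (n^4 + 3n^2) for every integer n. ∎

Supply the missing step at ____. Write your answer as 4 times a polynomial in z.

4(64z^4 + 192z^3 + 228z^2 + 126z + 27)

The residues treated are {2, 0, 1}, so the missing case is n ≡ 3 (mod 4); write n = 4z+3.
Then (4z+3)^4 + 3(4z+3)^2 = 256z^4 + 768z^3 + 912z^2 + 504z + 108 = 4(64z^4 + 192z^3 + 228z^2 + 126z + 27).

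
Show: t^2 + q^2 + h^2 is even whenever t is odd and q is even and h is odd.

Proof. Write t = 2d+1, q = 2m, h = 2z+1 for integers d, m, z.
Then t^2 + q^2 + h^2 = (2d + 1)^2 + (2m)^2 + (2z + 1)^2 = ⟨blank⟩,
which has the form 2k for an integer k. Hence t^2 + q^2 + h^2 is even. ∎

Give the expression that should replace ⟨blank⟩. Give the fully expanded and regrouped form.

2(2d^2 + 2d + 2m^2 + 2z^2 + 2z + 1)

Expanding: (2d + 1)^2 + (2m)^2 + (2z + 1)^2 = 4d^2 + 4d + 4m^2 + 4z^2 + 4z + 2.
Every term is even; pulling out the factor of 2 gives 2(2d^2 + 2d + 2m^2 + 2z^2 + 2z + 1).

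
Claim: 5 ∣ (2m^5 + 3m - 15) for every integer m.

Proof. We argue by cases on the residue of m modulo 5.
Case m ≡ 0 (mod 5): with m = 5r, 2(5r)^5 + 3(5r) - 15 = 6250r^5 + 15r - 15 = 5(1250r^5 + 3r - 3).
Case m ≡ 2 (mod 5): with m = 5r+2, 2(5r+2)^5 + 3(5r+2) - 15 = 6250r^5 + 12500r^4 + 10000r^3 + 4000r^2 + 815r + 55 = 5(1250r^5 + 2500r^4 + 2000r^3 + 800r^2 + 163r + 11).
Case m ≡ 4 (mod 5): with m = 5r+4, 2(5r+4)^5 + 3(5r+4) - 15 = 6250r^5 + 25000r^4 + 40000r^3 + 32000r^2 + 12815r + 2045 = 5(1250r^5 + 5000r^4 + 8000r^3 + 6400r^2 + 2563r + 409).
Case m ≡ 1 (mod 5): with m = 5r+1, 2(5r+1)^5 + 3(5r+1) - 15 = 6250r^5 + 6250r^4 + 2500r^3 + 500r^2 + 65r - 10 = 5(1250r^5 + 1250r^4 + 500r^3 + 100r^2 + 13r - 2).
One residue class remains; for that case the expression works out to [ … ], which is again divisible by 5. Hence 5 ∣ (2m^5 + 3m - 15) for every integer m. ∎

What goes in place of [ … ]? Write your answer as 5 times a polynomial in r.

5(1250r^5 + 3750r^4 + 4500r^3 + 2700r^2 + 813r + 96)

Only m ≡ 3 (mod 5) is unaccounted for. Put m = 5r+3:
2(5r+3)^5 + 3(5r+3) - 15 expands to 6250r^5 + 18750r^4 + 22500r^3 + 13500r^2 + 4065r + 480,
and factoring out 5 leaves 5(1250r^5 + 3750r^4 + 4500r^3 + 2700r^2 + 813r + 96).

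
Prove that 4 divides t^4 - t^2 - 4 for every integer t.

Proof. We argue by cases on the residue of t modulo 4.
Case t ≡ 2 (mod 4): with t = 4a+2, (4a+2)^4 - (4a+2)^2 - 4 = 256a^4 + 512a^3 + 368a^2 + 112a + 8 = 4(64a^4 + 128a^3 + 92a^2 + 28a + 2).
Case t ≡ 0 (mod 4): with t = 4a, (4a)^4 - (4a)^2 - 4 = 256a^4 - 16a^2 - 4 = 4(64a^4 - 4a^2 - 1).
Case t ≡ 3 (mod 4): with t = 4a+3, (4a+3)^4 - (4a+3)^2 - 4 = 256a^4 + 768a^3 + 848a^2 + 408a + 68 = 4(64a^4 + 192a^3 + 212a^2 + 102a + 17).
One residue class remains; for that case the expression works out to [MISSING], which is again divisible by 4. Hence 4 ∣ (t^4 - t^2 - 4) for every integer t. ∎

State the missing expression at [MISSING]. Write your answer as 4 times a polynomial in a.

4(64a^4 + 64a^3 + 20a^2 + 2a - 1)

The residues treated are {2, 0, 3}, so the missing case is t ≡ 1 (mod 4); write t = 4a+1.
Then (4a+1)^4 - (4a+1)^2 - 4 = 256a^4 + 256a^3 + 80a^2 + 8a - 4 = 4(64a^4 + 64a^3 + 20a^2 + 2a - 1).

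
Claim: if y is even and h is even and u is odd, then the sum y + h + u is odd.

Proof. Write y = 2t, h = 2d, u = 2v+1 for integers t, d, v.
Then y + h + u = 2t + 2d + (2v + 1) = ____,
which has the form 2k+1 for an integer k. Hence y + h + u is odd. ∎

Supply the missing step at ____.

Expanding: 2t + 2d + (2v + 1) = 2d + 2t + 2v + 1.
Every term except the constant is even, so this is 2(d + t + v) + 1,
and d + t + v ∈ ℤ gives the required form.

2(d + t + v) + 1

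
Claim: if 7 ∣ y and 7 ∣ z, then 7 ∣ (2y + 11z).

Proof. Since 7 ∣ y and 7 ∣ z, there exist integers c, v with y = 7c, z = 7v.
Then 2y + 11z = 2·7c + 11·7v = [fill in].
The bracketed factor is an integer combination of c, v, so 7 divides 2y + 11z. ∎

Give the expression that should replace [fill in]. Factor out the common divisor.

Pull the common 7 out of every term: 2·7c + 11·7v = 7(2c + 11v).
2c + 11v is an integer, which exhibits the divisibility.

7(2c + 11v)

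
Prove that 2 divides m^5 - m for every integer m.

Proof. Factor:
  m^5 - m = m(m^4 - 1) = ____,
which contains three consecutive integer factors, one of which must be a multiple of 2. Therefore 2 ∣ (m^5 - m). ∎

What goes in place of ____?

(m - 1)m(m + 1)(m^2 + 1)

m^4 - 1 = (m^2 - 1)(m^2 + 1), and m^2 - 1 = (m-1)(m+1).
So m(m^4 - 1) = (m - 1)m(m + 1)(m^2 + 1).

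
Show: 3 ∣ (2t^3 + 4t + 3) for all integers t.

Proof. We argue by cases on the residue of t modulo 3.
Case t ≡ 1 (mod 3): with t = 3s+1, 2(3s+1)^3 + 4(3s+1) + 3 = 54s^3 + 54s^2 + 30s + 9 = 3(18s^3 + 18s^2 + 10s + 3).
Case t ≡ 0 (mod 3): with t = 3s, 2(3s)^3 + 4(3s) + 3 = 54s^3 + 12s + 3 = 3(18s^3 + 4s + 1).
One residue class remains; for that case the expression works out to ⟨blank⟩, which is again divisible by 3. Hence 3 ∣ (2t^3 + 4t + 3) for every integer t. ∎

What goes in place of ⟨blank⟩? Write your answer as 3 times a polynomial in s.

The residues treated are {1, 0}, so the missing case is t ≡ 2 (mod 3); write t = 3s+2.
Then 2(3s+2)^3 + 4(3s+2) + 3 = 54s^3 + 108s^2 + 84s + 27 = 3(18s^3 + 36s^2 + 28s + 9).

3(18s^3 + 36s^2 + 28s + 9)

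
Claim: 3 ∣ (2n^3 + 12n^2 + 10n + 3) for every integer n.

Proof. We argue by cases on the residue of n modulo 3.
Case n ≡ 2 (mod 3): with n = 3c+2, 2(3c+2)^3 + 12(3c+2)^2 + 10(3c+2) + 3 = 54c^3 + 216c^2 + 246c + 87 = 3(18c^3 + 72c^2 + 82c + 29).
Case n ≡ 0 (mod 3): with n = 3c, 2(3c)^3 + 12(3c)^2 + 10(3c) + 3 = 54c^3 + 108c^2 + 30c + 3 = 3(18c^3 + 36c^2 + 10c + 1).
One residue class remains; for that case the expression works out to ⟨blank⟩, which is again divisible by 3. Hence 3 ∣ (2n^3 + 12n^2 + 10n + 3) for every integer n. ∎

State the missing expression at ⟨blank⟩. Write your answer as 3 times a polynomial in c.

3(18c^3 + 54c^2 + 40c + 9)

The residues treated are {2, 0}, so the missing case is n ≡ 1 (mod 3); write n = 3c+1.
Then 2(3c+1)^3 + 12(3c+1)^2 + 10(3c+1) + 3 = 54c^3 + 162c^2 + 120c + 27 = 3(18c^3 + 54c^2 + 40c + 9).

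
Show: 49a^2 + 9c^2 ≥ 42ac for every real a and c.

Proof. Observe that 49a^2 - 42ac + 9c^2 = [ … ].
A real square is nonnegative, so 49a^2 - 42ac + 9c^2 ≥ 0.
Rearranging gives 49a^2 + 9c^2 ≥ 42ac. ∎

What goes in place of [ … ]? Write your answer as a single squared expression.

The leading and trailing coefficients are 7^2 and 3^2, and 42 = 2·7·3, so the trinomial is (7a - 3c)^2.
Hence 49a^2 - 42ac + 9c^2 ≥ 0.

(7a - 3c)^2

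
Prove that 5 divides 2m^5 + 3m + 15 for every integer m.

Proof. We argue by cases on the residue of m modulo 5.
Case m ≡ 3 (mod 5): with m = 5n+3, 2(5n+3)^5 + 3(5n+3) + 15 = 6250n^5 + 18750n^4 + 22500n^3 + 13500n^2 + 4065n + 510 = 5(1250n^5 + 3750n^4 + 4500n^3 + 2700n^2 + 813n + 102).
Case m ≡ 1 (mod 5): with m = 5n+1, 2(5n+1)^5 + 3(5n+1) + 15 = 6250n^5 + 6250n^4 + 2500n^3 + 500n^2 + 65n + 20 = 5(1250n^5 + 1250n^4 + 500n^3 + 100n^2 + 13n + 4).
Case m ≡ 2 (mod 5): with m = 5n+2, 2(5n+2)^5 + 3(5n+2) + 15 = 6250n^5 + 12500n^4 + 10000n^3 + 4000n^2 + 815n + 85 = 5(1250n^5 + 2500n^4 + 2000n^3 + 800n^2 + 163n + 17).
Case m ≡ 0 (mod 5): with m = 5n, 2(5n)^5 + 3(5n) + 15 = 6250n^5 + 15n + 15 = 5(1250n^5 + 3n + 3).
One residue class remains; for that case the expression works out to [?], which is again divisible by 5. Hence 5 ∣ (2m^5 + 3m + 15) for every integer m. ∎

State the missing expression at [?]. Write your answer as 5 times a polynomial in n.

Only m ≡ 4 (mod 5) is unaccounted for. Put m = 5n+4:
2(5n+4)^5 + 3(5n+4) + 15 expands to 6250n^5 + 25000n^4 + 40000n^3 + 32000n^2 + 12815n + 2075,
and factoring out 5 leaves 5(1250n^5 + 5000n^4 + 8000n^3 + 6400n^2 + 2563n + 415).

5(1250n^5 + 5000n^4 + 8000n^3 + 6400n^2 + 2563n + 415)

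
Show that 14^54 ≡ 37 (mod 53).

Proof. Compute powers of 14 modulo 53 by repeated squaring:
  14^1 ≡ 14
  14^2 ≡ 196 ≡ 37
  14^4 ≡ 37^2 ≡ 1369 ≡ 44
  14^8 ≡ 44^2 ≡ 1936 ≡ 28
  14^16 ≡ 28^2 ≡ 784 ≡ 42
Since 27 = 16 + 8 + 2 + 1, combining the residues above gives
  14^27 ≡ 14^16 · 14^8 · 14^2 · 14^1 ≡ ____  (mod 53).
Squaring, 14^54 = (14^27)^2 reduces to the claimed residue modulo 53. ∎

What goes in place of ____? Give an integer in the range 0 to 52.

14^16 · 14^8 · 14^2 · 14^1 ≡ 42 · 28 · 37 · 14 = 609168.
609168 mod 53 = 39, so 14^27 ≡ 39 (mod 53).

39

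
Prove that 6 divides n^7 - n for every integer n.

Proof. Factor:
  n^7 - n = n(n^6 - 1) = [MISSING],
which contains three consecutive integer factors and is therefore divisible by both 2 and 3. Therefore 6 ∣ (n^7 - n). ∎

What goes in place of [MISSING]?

n^6 - 1 = (n^2 - 1)(n^4 + n^2 + 1), and n^2 - 1 = (n-1)(n+1).
So n(n^6 - 1) = (n - 1)n(n + 1)(n^4 + n^2 + 1).

(n - 1)n(n + 1)(n^4 + n^2 + 1)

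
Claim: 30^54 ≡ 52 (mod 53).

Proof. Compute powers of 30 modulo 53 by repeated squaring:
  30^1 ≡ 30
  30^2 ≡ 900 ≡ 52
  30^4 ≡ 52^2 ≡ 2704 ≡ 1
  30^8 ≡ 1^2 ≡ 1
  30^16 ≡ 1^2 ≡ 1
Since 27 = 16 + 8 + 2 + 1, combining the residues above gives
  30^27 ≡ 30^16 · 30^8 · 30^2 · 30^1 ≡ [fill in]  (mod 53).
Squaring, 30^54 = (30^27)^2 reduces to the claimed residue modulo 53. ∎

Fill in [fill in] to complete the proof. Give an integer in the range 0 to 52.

Multiply the listed residues: 1 · 1 · 52 · 30 = 1 → 52 → 1560.
Reducing modulo 53: 1560 = 29·53 + 23, so 30^27 ≡ 23.

23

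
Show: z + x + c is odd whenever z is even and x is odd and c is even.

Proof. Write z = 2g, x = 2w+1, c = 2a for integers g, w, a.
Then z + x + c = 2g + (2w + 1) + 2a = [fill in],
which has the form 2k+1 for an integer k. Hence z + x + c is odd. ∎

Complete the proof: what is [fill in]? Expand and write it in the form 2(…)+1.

2(a + g + w) + 1

Expanding: 2g + (2w + 1) + 2a = 2a + 2g + 2w + 1.
Every term except the constant is even, so this is 2(a + g + w) + 1,
and a + g + w ∈ ℤ gives the required form.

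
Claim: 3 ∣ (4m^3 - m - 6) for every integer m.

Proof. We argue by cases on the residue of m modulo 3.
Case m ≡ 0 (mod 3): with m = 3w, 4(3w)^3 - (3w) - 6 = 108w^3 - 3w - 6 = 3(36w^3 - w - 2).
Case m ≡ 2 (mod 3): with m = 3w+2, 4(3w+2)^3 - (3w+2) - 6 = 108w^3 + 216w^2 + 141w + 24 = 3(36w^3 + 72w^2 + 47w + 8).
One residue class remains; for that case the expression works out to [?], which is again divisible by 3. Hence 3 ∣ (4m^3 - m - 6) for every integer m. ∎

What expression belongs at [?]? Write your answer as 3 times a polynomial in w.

3(36w^3 + 36w^2 + 11w - 1)

Only m ≡ 1 (mod 3) is unaccounted for. Put m = 3w+1:
4(3w+1)^3 - (3w+1) - 6 expands to 108w^3 + 108w^2 + 33w - 3,
and factoring out 3 leaves 3(36w^3 + 36w^2 + 11w - 1).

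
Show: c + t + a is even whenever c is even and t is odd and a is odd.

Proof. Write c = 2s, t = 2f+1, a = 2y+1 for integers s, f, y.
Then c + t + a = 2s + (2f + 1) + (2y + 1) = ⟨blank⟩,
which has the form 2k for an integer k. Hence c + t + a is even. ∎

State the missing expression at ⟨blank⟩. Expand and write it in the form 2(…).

2(f + s + y + 1)

2s + (2f + 1) + (2y + 1) = 2f + 2s + 2y + 2
= 2(f + s + y + 1).
Since f + s + y + 1 is an integer, the sum is of the form 2k for an integer k.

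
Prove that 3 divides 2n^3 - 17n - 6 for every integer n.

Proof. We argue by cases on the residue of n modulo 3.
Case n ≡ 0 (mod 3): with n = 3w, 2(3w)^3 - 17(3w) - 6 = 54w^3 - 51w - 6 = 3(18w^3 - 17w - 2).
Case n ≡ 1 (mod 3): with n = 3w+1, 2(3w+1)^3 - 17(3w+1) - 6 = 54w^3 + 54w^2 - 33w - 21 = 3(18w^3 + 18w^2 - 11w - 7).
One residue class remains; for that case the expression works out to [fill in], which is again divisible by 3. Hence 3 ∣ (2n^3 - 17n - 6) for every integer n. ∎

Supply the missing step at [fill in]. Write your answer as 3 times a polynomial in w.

3(18w^3 + 36w^2 + 7w - 8)

The residues treated are {0, 1}, so the missing case is n ≡ 2 (mod 3); write n = 3w+2.
Then 2(3w+2)^3 - 17(3w+2) - 6 = 54w^3 + 108w^2 + 21w - 24 = 3(18w^3 + 36w^2 + 7w - 8).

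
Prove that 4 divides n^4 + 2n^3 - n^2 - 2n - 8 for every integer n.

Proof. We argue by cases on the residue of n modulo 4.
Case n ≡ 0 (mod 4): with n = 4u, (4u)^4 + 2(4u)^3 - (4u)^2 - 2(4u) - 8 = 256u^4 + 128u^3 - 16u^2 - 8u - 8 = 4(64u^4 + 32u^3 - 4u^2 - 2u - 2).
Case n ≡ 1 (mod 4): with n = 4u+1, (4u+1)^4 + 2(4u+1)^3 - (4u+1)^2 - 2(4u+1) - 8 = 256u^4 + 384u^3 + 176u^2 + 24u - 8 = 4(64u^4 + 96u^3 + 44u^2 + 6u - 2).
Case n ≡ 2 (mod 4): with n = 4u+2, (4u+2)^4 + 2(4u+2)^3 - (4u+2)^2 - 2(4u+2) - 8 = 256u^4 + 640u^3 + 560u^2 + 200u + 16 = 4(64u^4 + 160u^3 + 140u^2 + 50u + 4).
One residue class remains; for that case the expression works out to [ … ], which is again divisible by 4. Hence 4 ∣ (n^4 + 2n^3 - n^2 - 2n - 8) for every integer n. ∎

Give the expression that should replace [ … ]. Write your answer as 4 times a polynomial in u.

Only n ≡ 3 (mod 4) is unaccounted for. Put n = 4u+3:
(4u+3)^4 + 2(4u+3)^3 - (4u+3)^2 - 2(4u+3) - 8 expands to 256u^4 + 896u^3 + 1136u^2 + 616u + 112,
and factoring out 4 leaves 4(64u^4 + 224u^3 + 284u^2 + 154u + 28).

4(64u^4 + 224u^3 + 284u^2 + 154u + 28)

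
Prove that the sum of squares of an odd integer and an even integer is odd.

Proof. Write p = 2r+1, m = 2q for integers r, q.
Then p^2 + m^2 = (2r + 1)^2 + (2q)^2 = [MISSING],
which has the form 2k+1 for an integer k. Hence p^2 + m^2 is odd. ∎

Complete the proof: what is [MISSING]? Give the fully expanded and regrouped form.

Expanding: (2r + 1)^2 + (2q)^2 = 4q^2 + 4r^2 + 4r + 1.
Every term except the constant is even, so this is 2(2q^2 + 2r^2 + 2r) + 1,
and 2q^2 + 2r^2 + 2r ∈ ℤ gives the required form.

2(2q^2 + 2r^2 + 2r) + 1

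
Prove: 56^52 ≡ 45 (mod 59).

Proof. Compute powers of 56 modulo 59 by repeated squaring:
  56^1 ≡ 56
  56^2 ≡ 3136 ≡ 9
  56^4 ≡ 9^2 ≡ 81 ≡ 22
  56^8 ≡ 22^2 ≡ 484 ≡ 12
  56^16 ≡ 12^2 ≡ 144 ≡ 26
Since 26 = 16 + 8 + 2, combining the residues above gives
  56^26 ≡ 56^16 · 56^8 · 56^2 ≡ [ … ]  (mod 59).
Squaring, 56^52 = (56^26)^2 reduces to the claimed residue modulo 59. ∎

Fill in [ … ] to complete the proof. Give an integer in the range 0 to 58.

35

56^16 · 56^8 · 56^2 ≡ 26 · 12 · 9 = 2808.
2808 mod 59 = 35, so 56^26 ≡ 35 (mod 59).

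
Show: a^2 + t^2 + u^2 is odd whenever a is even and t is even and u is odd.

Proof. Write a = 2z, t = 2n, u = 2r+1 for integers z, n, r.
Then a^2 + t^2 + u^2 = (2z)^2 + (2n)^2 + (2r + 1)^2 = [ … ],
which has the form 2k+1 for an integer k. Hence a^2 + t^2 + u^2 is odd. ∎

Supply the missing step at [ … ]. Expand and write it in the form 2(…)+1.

Expanding: (2z)^2 + (2n)^2 + (2r + 1)^2 = 4n^2 + 4r^2 + 4r + 4z^2 + 1.
Every term except the constant is even, so this is 2(2n^2 + 2r^2 + 2r + 2z^2) + 1,
and 2n^2 + 2r^2 + 2r + 2z^2 ∈ ℤ gives the required form.

2(2n^2 + 2r^2 + 2r + 2z^2) + 1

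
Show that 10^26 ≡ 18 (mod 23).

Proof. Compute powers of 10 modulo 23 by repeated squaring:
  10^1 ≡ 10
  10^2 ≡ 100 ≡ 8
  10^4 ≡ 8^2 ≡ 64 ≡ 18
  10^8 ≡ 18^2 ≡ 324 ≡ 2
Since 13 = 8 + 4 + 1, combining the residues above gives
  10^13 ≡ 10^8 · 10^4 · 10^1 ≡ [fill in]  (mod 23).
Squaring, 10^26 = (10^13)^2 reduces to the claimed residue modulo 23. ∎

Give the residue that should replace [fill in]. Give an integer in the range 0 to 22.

15

10^8 · 10^4 · 10^1 ≡ 2 · 18 · 10 = 360.
360 mod 23 = 15, so 10^13 ≡ 15 (mod 23).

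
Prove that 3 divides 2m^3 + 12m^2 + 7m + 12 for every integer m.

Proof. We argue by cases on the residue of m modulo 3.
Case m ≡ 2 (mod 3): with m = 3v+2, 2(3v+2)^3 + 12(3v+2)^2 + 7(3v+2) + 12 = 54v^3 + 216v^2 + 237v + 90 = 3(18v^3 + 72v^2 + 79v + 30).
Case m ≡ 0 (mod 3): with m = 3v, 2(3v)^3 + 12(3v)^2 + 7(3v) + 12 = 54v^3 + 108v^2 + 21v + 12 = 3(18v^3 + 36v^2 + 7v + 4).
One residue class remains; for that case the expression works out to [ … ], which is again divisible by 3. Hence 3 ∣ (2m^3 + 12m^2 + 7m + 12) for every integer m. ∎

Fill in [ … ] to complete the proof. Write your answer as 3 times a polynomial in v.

3(18v^3 + 54v^2 + 37v + 11)

The residues treated are {2, 0}, so the missing case is m ≡ 1 (mod 3); write m = 3v+1.
Then 2(3v+1)^3 + 12(3v+1)^2 + 7(3v+1) + 12 = 54v^3 + 162v^2 + 111v + 33 = 3(18v^3 + 54v^2 + 37v + 11).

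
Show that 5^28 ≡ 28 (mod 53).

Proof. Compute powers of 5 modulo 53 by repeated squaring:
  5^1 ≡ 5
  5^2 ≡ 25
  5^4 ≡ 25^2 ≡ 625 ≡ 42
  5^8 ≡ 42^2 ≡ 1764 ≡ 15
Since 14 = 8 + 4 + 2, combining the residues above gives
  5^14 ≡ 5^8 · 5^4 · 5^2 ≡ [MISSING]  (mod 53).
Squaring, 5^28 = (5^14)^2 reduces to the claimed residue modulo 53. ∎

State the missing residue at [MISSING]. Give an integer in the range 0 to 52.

5^8 · 5^4 · 5^2 ≡ 15 · 42 · 25 = 15750.
15750 mod 53 = 9, so 5^14 ≡ 9 (mod 53).

9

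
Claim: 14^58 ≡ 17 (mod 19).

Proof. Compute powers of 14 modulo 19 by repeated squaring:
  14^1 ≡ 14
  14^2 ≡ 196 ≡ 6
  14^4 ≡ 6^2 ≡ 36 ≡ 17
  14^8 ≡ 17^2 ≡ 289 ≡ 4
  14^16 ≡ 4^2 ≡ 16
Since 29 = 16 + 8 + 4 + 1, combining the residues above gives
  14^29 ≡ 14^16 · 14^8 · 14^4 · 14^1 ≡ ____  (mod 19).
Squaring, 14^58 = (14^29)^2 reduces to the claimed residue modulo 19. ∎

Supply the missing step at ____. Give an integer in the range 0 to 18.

Multiply the listed residues: 16 · 4 · 17 · 14 = 64 → 1088 → 15232.
Reducing modulo 19: 15232 = 801·19 + 13, so 14^29 ≡ 13.

13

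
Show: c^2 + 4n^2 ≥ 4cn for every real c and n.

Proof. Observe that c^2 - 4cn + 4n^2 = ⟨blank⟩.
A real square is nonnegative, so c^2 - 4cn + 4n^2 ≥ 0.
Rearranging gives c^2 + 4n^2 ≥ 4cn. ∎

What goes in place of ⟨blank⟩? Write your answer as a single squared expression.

(c - 2n)^2

The leading and trailing coefficients are 1^2 and 2^2, and 4 = 2·1·2, so the trinomial is (c - 2n)^2.
Hence c^2 - 4cn + 4n^2 ≥ 0.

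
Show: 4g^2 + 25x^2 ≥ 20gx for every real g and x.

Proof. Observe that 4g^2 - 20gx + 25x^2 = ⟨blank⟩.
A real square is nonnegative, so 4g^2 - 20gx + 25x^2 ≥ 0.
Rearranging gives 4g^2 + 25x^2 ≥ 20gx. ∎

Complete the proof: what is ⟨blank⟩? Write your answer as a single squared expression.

The leading and trailing coefficients are 2^2 and 5^2, and 20 = 2·2·5, so the trinomial is (2g - 5x)^2.
Hence 4g^2 - 20gx + 25x^2 ≥ 0.

(2g - 5x)^2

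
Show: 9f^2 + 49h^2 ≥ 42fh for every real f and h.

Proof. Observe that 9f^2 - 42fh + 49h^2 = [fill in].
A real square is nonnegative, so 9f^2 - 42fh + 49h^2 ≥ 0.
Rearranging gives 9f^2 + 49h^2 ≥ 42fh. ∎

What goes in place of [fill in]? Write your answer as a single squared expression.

9f^2 - 42fh + 49h^2 is a perfect-square trinomial: the outer terms are (3f)^2 and (7h)^2, and the cross term is -2·3f·7h.
So 9f^2 - 42fh + 49h^2 = (3f - 7h)^2 ≥ 0.

(3f - 7h)^2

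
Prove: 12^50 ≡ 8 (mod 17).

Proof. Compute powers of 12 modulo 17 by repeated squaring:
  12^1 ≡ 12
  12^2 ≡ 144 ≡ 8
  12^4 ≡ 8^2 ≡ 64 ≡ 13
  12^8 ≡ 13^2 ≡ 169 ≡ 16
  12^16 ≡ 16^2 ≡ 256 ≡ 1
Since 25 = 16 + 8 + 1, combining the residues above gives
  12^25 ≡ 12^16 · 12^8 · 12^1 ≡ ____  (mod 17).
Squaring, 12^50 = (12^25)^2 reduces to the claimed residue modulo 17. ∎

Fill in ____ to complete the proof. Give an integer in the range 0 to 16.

5

12^16 · 12^8 · 12^1 ≡ 1 · 16 · 12 = 192.
192 mod 17 = 5, so 12^25 ≡ 5 (mod 17).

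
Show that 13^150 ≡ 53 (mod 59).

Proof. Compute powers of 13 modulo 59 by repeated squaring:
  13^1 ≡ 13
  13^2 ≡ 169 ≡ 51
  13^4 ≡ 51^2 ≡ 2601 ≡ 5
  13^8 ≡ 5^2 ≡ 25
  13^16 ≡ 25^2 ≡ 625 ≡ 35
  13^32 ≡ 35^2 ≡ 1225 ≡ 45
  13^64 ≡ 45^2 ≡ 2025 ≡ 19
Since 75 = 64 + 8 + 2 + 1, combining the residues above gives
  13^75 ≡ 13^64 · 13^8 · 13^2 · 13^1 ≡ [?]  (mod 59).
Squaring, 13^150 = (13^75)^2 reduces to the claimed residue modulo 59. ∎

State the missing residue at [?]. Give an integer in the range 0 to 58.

13^64 · 13^8 · 13^2 · 13^1 ≡ 19 · 25 · 51 · 13 = 314925.
314925 mod 59 = 42, so 13^75 ≡ 42 (mod 59).

42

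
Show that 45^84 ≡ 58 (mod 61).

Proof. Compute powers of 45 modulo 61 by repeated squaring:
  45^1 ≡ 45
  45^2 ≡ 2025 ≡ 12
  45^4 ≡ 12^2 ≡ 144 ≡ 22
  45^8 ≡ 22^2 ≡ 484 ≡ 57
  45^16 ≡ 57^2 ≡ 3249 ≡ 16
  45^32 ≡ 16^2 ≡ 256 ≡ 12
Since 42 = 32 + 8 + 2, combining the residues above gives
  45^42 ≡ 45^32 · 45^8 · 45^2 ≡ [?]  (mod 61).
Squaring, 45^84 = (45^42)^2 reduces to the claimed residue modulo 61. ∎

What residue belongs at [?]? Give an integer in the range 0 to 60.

34

Multiply the listed residues: 12 · 57 · 12 = 684 → 8208.
Reducing modulo 61: 8208 = 134·61 + 34, so 45^42 ≡ 34.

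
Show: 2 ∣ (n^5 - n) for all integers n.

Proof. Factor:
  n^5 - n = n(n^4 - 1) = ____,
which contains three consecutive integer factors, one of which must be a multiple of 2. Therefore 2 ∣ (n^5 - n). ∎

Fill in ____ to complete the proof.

(n - 1)n(n + 1)(n^2 + 1)

n^4 - 1 = (n^2 - 1)(n^2 + 1), and n^2 - 1 = (n-1)(n+1).
So n(n^4 - 1) = (n - 1)n(n + 1)(n^2 + 1).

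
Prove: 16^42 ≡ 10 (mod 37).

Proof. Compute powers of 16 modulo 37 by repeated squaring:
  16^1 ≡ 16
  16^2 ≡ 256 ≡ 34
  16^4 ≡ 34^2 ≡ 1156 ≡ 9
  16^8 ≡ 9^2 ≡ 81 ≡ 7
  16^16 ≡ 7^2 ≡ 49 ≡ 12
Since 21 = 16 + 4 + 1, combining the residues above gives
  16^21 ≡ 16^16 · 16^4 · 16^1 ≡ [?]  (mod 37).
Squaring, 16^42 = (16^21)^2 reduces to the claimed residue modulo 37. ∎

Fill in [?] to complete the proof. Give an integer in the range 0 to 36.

Multiply the listed residues: 12 · 9 · 16 = 108 → 1728.
Reducing modulo 37: 1728 = 46·37 + 26, so 16^21 ≡ 26.

26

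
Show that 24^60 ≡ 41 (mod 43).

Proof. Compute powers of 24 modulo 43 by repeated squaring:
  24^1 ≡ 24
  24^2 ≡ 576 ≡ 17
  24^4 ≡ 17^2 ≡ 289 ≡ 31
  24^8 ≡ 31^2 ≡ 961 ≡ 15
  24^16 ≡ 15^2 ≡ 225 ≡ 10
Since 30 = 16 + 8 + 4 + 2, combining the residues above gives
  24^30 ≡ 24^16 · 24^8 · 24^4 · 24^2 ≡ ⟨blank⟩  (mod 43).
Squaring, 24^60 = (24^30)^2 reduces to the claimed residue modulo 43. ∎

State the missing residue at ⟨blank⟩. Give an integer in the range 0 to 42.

Multiply the listed residues: 10 · 15 · 31 · 17 = 150 → 4650 → 79050.
Reducing modulo 43: 79050 = 1838·43 + 16, so 24^30 ≡ 16.

16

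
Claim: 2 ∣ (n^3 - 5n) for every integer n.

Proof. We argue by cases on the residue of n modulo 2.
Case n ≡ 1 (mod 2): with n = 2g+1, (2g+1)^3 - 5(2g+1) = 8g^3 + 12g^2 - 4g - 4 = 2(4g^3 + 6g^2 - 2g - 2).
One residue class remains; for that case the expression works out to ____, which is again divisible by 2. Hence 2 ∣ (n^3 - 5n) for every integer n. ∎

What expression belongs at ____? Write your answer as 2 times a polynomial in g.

Only n ≡ 0 (mod 2) is unaccounted for. Put n = 2g:
(2g)^3 - 5(2g) expands to 8g^3 - 10g,
and factoring out 2 leaves 2(4g^3 - 5g).

2(4g^3 - 5g)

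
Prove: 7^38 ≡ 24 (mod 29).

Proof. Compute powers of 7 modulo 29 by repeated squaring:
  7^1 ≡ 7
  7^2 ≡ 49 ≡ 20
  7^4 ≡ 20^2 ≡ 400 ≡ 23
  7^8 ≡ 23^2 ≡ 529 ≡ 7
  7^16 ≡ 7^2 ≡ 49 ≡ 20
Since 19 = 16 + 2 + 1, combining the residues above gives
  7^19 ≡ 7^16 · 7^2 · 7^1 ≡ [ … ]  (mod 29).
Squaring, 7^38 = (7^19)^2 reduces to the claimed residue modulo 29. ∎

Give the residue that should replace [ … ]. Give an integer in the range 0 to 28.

Multiply the listed residues: 20 · 20 · 7 = 400 → 2800.
Reducing modulo 29: 2800 = 96·29 + 16, so 7^19 ≡ 16.

16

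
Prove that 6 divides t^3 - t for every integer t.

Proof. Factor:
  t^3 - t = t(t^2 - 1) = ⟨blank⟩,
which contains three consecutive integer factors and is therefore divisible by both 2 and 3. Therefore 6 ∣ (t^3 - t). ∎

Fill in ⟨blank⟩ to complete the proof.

(t - 1)t(t + 1)

t(t^2 - 1) = t(t - 1)(t + 1) = (t - 1)t(t + 1).
These three factors are consecutive integers, so their product is divisible by 6.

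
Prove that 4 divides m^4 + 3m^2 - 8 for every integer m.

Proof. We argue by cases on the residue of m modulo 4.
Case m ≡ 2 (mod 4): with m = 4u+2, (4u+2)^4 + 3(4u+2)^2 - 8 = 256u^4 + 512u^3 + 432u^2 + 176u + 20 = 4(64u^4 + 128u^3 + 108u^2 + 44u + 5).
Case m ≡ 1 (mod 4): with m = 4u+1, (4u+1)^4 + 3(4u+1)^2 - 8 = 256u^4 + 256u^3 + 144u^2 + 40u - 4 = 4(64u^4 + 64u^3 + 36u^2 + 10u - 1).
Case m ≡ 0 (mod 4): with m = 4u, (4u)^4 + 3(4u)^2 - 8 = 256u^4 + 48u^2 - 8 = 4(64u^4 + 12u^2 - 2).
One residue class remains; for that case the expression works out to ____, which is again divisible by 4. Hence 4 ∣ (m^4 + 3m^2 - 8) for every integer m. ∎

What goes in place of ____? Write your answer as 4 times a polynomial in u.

The residues treated are {2, 1, 0}, so the missing case is m ≡ 3 (mod 4); write m = 4u+3.
Then (4u+3)^4 + 3(4u+3)^2 - 8 = 256u^4 + 768u^3 + 912u^2 + 504u + 100 = 4(64u^4 + 192u^3 + 228u^2 + 126u + 25).

4(64u^4 + 192u^3 + 228u^2 + 126u + 25)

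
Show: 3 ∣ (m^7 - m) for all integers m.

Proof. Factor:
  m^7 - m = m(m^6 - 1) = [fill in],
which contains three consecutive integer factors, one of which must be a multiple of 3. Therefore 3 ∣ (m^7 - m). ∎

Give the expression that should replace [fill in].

m^6 - 1 = (m^2 - 1)(m^4 + m^2 + 1), and m^2 - 1 = (m-1)(m+1).
So m(m^6 - 1) = (m - 1)m(m + 1)(m^4 + m^2 + 1).

(m - 1)m(m + 1)(m^4 + m^2 + 1)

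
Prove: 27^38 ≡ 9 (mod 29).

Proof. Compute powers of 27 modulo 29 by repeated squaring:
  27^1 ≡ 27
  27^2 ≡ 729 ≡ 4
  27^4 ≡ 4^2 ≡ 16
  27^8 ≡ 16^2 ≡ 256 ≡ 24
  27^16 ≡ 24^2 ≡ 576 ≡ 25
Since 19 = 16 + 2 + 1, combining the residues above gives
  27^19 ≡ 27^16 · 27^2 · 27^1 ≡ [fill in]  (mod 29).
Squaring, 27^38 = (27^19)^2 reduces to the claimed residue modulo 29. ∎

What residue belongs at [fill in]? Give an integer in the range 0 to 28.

27^16 · 27^2 · 27^1 ≡ 25 · 4 · 27 = 2700.
2700 mod 29 = 3, so 27^19 ≡ 3 (mod 29).

3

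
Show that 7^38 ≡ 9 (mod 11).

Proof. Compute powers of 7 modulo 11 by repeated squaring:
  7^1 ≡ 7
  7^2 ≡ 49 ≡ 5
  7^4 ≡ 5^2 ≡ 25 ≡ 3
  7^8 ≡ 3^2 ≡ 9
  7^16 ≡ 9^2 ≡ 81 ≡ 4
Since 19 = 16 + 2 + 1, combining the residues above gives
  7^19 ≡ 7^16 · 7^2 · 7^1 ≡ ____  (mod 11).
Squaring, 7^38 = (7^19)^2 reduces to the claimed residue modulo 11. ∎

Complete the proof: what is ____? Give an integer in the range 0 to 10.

8

Multiply the listed residues: 4 · 5 · 7 = 20 → 140.
Reducing modulo 11: 140 = 12·11 + 8, so 7^19 ≡ 8.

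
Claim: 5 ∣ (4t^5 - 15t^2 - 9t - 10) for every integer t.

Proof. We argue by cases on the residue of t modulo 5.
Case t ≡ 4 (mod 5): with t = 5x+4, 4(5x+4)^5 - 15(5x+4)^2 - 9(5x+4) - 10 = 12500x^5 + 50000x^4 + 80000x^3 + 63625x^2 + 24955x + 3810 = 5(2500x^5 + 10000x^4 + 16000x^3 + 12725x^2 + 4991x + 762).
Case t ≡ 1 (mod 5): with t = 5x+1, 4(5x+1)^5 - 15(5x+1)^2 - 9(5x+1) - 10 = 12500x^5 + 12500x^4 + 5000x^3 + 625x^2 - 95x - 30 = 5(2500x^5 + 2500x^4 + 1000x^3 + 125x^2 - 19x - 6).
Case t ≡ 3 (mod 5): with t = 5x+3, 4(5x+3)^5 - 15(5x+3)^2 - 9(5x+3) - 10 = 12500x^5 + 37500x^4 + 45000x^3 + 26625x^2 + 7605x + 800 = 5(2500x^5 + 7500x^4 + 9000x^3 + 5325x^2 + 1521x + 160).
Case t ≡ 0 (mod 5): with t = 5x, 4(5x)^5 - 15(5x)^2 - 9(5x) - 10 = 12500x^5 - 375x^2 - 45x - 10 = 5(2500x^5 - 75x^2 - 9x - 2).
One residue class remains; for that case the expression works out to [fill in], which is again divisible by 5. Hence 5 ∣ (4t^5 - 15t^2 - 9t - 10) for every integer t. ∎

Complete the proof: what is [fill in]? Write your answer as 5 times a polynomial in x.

5(2500x^5 + 5000x^4 + 4000x^3 + 1525x^2 + 251x + 8)

Only t ≡ 2 (mod 5) is unaccounted for. Put t = 5x+2:
4(5x+2)^5 - 15(5x+2)^2 - 9(5x+2) - 10 expands to 12500x^5 + 25000x^4 + 20000x^3 + 7625x^2 + 1255x + 40,
and factoring out 5 leaves 5(2500x^5 + 5000x^4 + 4000x^3 + 1525x^2 + 251x + 8).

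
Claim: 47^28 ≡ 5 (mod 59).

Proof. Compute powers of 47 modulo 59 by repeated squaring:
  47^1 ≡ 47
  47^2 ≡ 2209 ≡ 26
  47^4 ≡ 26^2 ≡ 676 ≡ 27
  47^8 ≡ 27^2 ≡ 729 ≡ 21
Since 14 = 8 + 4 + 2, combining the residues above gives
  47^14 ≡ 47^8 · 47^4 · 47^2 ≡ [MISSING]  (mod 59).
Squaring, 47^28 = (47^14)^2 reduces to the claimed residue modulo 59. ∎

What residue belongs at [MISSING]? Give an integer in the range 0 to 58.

51

47^8 · 47^4 · 47^2 ≡ 21 · 27 · 26 = 14742.
14742 mod 59 = 51, so 47^14 ≡ 51 (mod 59).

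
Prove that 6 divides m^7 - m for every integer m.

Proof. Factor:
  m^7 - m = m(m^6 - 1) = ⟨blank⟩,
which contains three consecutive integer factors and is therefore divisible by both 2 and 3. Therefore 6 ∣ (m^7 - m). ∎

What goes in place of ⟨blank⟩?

(m - 1)m(m + 1)(m^4 + m^2 + 1)

m^6 - 1 = (m^2 - 1)(m^4 + m^2 + 1), and m^2 - 1 = (m-1)(m+1).
So m(m^6 - 1) = (m - 1)m(m + 1)(m^4 + m^2 + 1).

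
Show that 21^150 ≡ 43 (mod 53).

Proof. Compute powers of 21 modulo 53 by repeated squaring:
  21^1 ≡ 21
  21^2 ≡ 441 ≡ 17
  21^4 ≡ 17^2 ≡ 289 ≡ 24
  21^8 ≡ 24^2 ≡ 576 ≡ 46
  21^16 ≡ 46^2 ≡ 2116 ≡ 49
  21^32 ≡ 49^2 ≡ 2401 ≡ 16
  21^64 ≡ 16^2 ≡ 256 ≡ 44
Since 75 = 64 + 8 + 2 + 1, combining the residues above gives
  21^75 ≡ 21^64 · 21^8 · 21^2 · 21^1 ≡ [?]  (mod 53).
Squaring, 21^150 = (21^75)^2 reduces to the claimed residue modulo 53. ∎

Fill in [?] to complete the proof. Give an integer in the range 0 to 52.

21^64 · 21^8 · 21^2 · 21^1 ≡ 44 · 46 · 17 · 21 = 722568.
722568 mod 53 = 19, so 21^75 ≡ 19 (mod 53).

19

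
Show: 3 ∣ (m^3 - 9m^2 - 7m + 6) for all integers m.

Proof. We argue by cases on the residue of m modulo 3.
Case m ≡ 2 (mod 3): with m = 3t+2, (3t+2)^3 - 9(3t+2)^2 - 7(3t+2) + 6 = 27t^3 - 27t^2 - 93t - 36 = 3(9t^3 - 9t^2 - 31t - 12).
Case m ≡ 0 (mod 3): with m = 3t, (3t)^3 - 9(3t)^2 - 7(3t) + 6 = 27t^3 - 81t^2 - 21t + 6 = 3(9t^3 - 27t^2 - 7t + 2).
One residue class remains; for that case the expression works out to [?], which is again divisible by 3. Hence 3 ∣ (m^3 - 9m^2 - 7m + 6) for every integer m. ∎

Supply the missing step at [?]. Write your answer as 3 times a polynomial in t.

The residues treated are {2, 0}, so the missing case is m ≡ 1 (mod 3); write m = 3t+1.
Then (3t+1)^3 - 9(3t+1)^2 - 7(3t+1) + 6 = 27t^3 - 54t^2 - 66t - 9 = 3(9t^3 - 18t^2 - 22t - 3).

3(9t^3 - 18t^2 - 22t - 3)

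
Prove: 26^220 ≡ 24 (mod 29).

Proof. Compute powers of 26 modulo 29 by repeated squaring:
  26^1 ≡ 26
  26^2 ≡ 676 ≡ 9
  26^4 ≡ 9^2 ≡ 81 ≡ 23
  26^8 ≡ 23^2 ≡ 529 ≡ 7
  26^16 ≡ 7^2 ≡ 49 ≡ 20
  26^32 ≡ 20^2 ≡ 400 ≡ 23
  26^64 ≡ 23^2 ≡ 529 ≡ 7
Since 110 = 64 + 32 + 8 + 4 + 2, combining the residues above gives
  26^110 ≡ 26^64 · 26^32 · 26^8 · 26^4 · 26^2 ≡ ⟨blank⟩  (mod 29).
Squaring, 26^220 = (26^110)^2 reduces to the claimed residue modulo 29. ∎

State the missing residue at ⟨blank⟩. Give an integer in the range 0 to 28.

Multiply the listed residues: 7 · 23 · 7 · 23 · 9 = 161 → 1127 → 25921 → 233289.
Reducing modulo 29: 233289 = 8044·29 + 13, so 26^110 ≡ 13.

13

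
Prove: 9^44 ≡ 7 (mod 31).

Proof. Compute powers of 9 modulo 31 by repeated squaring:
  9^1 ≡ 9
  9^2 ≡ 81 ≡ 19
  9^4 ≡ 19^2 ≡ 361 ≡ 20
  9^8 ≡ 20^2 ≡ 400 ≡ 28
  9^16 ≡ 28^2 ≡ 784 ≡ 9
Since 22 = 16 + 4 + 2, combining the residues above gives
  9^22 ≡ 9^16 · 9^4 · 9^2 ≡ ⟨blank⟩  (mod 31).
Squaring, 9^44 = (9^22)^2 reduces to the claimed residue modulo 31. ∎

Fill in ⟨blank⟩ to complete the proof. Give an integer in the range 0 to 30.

Multiply the listed residues: 9 · 20 · 19 = 180 → 3420.
Reducing modulo 31: 3420 = 110·31 + 10, so 9^22 ≡ 10.

10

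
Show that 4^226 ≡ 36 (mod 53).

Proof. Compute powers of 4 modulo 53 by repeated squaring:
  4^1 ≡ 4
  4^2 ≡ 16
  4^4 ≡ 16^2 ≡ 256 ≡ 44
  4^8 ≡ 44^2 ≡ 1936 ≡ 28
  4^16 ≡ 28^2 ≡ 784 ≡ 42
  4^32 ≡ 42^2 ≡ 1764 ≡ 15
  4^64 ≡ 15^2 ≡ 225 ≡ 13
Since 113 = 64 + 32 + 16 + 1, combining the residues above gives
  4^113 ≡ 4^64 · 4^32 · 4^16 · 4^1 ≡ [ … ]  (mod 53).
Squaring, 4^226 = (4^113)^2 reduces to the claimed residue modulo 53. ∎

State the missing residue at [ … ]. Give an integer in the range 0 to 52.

6

Multiply the listed residues: 13 · 15 · 42 · 4 = 195 → 8190 → 32760.
Reducing modulo 53: 32760 = 618·53 + 6, so 4^113 ≡ 6.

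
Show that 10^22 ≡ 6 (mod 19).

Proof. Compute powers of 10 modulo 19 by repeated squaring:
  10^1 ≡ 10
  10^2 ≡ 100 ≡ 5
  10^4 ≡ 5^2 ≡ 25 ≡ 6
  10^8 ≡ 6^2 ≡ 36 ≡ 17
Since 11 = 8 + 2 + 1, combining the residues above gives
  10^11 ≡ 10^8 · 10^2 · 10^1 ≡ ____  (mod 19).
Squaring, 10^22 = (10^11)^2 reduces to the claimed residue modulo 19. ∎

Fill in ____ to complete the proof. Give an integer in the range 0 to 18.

14

Multiply the listed residues: 17 · 5 · 10 = 85 → 850.
Reducing modulo 19: 850 = 44·19 + 14, so 10^11 ≡ 14.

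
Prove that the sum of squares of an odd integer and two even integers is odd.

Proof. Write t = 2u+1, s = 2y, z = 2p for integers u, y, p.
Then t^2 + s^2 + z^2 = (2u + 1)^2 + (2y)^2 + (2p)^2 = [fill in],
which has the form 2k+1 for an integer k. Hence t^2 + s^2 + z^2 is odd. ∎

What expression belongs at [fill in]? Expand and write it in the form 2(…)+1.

2(2p^2 + 2u^2 + 2u + 2y^2) + 1

(2u + 1)^2 + (2y)^2 + (2p)^2 = 4p^2 + 4u^2 + 4u + 4y^2 + 1
= 2(2p^2 + 2u^2 + 2u + 2y^2) + 1.
Since 2p^2 + 2u^2 + 2u + 2y^2 is an integer, the sum of squares is of the form 2k+1 for an integer k.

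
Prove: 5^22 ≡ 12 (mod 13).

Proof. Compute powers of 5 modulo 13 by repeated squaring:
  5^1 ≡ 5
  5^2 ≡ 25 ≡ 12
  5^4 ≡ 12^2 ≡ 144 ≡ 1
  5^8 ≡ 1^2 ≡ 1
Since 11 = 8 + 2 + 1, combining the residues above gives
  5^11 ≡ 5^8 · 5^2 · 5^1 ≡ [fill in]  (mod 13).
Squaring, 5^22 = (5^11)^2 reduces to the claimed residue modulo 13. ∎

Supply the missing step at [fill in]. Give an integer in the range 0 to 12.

8

Multiply the listed residues: 1 · 12 · 5 = 12 → 60.
Reducing modulo 13: 60 = 4·13 + 8, so 5^11 ≡ 8.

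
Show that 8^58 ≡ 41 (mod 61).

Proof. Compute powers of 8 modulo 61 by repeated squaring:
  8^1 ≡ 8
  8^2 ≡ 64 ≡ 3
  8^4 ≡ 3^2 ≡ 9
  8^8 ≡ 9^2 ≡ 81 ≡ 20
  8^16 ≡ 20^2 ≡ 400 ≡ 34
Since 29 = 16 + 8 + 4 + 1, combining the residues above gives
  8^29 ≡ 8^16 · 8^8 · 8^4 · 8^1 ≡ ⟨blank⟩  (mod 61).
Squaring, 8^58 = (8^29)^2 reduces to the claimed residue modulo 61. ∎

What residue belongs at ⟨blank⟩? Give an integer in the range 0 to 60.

Multiply the listed residues: 34 · 20 · 9 · 8 = 680 → 6120 → 48960.
Reducing modulo 61: 48960 = 802·61 + 38, so 8^29 ≡ 38.

38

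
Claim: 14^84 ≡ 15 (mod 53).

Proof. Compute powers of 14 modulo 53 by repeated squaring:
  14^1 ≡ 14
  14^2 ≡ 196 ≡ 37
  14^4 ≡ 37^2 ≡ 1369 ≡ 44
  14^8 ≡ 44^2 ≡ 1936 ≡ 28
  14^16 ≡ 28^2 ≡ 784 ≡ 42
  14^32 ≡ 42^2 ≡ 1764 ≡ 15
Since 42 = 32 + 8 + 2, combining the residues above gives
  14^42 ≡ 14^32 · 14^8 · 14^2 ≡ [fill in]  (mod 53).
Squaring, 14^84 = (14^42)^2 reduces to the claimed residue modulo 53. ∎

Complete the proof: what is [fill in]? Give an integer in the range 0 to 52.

11

14^32 · 14^8 · 14^2 ≡ 15 · 28 · 37 = 15540.
15540 mod 53 = 11, so 14^42 ≡ 11 (mod 53).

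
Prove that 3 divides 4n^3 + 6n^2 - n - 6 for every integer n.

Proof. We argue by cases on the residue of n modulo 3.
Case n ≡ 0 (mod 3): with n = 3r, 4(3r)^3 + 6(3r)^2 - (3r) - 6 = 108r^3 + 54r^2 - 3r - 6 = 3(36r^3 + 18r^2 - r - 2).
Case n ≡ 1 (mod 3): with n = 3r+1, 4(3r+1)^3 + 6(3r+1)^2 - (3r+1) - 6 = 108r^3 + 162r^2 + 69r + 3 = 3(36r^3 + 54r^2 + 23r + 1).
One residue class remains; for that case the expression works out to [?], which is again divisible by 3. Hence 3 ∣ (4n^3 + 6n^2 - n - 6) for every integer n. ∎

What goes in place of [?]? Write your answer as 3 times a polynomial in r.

The residues treated are {0, 1}, so the missing case is n ≡ 2 (mod 3); write n = 3r+2.
Then 4(3r+2)^3 + 6(3r+2)^2 - (3r+2) - 6 = 108r^3 + 270r^2 + 213r + 48 = 3(36r^3 + 90r^2 + 71r + 16).

3(36r^3 + 90r^2 + 71r + 16)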